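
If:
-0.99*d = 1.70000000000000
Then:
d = -1.72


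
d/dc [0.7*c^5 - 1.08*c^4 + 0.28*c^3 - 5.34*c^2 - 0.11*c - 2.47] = 3.5*c^4 - 4.32*c^3 + 0.84*c^2 - 10.68*c - 0.11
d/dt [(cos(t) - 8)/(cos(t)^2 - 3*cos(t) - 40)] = sin(t)/(cos(t) + 5)^2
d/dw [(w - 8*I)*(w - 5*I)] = 2*w - 13*I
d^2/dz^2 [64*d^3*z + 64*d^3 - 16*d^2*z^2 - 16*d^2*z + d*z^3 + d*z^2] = 2*d*(-16*d + 3*z + 1)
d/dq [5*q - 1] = 5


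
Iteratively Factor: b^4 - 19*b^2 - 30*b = (b - 5)*(b^3 + 5*b^2 + 6*b) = (b - 5)*(b + 2)*(b^2 + 3*b) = (b - 5)*(b + 2)*(b + 3)*(b)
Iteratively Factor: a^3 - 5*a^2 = (a)*(a^2 - 5*a) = a*(a - 5)*(a)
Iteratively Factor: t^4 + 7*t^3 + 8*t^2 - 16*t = (t - 1)*(t^3 + 8*t^2 + 16*t) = (t - 1)*(t + 4)*(t^2 + 4*t) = (t - 1)*(t + 4)^2*(t)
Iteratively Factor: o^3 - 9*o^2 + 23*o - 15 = (o - 5)*(o^2 - 4*o + 3) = (o - 5)*(o - 1)*(o - 3)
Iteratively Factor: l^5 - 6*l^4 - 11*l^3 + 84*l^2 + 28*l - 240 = (l - 4)*(l^4 - 2*l^3 - 19*l^2 + 8*l + 60) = (l - 4)*(l - 2)*(l^3 - 19*l - 30) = (l - 4)*(l - 2)*(l + 2)*(l^2 - 2*l - 15) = (l - 4)*(l - 2)*(l + 2)*(l + 3)*(l - 5)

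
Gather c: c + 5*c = 6*c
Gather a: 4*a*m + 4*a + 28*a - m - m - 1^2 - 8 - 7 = a*(4*m + 32) - 2*m - 16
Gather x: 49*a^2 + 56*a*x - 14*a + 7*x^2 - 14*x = 49*a^2 - 14*a + 7*x^2 + x*(56*a - 14)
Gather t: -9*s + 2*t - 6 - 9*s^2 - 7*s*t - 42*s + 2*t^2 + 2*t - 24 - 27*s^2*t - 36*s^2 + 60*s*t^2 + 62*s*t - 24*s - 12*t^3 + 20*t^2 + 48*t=-45*s^2 - 75*s - 12*t^3 + t^2*(60*s + 22) + t*(-27*s^2 + 55*s + 52) - 30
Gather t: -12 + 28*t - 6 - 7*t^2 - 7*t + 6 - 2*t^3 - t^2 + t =-2*t^3 - 8*t^2 + 22*t - 12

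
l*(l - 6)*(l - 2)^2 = l^4 - 10*l^3 + 28*l^2 - 24*l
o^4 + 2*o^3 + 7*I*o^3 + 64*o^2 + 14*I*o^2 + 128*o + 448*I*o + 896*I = (o + 2)*(o - 8*I)*(o + 7*I)*(o + 8*I)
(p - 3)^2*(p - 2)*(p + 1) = p^4 - 7*p^3 + 13*p^2 + 3*p - 18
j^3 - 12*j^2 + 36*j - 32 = (j - 8)*(j - 2)^2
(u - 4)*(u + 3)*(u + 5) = u^3 + 4*u^2 - 17*u - 60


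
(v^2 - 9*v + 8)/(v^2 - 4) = (v^2 - 9*v + 8)/(v^2 - 4)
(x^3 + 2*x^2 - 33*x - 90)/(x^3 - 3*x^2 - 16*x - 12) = (x^2 + 8*x + 15)/(x^2 + 3*x + 2)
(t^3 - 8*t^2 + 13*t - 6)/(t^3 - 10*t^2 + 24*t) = (t^2 - 2*t + 1)/(t*(t - 4))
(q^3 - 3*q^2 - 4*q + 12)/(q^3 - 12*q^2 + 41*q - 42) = (q + 2)/(q - 7)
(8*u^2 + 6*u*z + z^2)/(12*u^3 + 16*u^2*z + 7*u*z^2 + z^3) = (4*u + z)/(6*u^2 + 5*u*z + z^2)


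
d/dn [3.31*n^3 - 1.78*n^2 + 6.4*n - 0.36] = 9.93*n^2 - 3.56*n + 6.4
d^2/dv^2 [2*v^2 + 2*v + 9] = 4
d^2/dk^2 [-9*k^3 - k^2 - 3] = -54*k - 2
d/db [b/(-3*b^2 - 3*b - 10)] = (3*b^2 - 10)/(9*b^4 + 18*b^3 + 69*b^2 + 60*b + 100)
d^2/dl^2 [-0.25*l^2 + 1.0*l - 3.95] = -0.500000000000000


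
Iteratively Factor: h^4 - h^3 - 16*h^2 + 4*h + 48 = (h + 3)*(h^3 - 4*h^2 - 4*h + 16) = (h - 2)*(h + 3)*(h^2 - 2*h - 8) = (h - 2)*(h + 2)*(h + 3)*(h - 4)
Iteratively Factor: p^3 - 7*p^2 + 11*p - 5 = (p - 5)*(p^2 - 2*p + 1) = (p - 5)*(p - 1)*(p - 1)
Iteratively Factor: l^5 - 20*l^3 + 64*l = (l - 2)*(l^4 + 2*l^3 - 16*l^2 - 32*l) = l*(l - 2)*(l^3 + 2*l^2 - 16*l - 32) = l*(l - 4)*(l - 2)*(l^2 + 6*l + 8) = l*(l - 4)*(l - 2)*(l + 2)*(l + 4)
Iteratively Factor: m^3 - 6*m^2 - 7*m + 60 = (m - 5)*(m^2 - m - 12) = (m - 5)*(m - 4)*(m + 3)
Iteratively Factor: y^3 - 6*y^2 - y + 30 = (y - 5)*(y^2 - y - 6) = (y - 5)*(y + 2)*(y - 3)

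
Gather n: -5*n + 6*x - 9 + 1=-5*n + 6*x - 8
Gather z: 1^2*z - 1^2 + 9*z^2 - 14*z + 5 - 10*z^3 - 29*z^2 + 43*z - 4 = -10*z^3 - 20*z^2 + 30*z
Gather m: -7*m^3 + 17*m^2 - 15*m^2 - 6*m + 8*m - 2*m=-7*m^3 + 2*m^2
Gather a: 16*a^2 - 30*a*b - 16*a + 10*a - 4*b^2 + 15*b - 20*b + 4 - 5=16*a^2 + a*(-30*b - 6) - 4*b^2 - 5*b - 1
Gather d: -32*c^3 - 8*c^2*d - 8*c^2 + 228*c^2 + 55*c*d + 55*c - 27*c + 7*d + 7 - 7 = -32*c^3 + 220*c^2 + 28*c + d*(-8*c^2 + 55*c + 7)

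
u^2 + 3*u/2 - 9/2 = (u - 3/2)*(u + 3)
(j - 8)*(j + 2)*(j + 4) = j^3 - 2*j^2 - 40*j - 64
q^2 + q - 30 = (q - 5)*(q + 6)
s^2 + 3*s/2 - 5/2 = (s - 1)*(s + 5/2)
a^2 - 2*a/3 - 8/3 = (a - 2)*(a + 4/3)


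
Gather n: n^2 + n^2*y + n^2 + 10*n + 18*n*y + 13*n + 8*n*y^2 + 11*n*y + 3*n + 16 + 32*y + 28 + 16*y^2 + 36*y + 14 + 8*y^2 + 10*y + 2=n^2*(y + 2) + n*(8*y^2 + 29*y + 26) + 24*y^2 + 78*y + 60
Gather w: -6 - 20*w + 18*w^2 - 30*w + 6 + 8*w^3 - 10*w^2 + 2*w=8*w^3 + 8*w^2 - 48*w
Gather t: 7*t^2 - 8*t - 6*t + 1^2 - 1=7*t^2 - 14*t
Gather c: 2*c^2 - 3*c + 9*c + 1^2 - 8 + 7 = 2*c^2 + 6*c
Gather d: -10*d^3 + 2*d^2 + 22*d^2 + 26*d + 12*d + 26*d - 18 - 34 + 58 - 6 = -10*d^3 + 24*d^2 + 64*d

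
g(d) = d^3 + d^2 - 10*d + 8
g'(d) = 3*d^2 + 2*d - 10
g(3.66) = 33.82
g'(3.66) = 37.51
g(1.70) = -1.20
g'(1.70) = 2.07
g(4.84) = 96.41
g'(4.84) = 69.96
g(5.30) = 131.97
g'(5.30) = 84.87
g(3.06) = 15.42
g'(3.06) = 24.21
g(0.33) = 4.84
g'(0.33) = -9.01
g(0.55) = 2.97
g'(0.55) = -7.99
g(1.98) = -0.12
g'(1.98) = 5.72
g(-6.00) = -112.00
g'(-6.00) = 86.00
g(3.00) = 14.00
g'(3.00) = 23.00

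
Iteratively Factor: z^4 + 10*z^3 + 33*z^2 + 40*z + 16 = (z + 1)*(z^3 + 9*z^2 + 24*z + 16) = (z + 1)^2*(z^2 + 8*z + 16) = (z + 1)^2*(z + 4)*(z + 4)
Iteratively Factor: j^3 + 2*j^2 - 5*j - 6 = (j - 2)*(j^2 + 4*j + 3) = (j - 2)*(j + 1)*(j + 3)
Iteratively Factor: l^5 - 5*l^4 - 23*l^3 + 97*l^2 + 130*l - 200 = (l + 2)*(l^4 - 7*l^3 - 9*l^2 + 115*l - 100) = (l - 5)*(l + 2)*(l^3 - 2*l^2 - 19*l + 20) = (l - 5)^2*(l + 2)*(l^2 + 3*l - 4) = (l - 5)^2*(l + 2)*(l + 4)*(l - 1)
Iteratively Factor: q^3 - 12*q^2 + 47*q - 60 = (q - 3)*(q^2 - 9*q + 20) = (q - 5)*(q - 3)*(q - 4)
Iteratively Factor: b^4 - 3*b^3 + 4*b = (b - 2)*(b^3 - b^2 - 2*b) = (b - 2)^2*(b^2 + b) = b*(b - 2)^2*(b + 1)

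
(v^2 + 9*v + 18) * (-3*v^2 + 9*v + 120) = -3*v^4 - 18*v^3 + 147*v^2 + 1242*v + 2160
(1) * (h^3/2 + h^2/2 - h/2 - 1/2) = h^3/2 + h^2/2 - h/2 - 1/2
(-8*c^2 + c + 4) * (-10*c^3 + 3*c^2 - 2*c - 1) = 80*c^5 - 34*c^4 - 21*c^3 + 18*c^2 - 9*c - 4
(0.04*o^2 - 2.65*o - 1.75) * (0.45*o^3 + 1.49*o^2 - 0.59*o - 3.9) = 0.018*o^5 - 1.1329*o^4 - 4.7596*o^3 - 1.2*o^2 + 11.3675*o + 6.825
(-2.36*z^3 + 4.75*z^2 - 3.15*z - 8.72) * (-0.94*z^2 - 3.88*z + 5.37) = 2.2184*z^5 + 4.6918*z^4 - 28.1422*z^3 + 45.9263*z^2 + 16.9181*z - 46.8264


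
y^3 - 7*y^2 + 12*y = y*(y - 4)*(y - 3)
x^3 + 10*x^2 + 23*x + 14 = (x + 1)*(x + 2)*(x + 7)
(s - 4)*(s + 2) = s^2 - 2*s - 8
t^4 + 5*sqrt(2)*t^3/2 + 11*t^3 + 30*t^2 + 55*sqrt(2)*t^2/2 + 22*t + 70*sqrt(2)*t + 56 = (t + 4)*(t + 7)*(t + sqrt(2)/2)*(t + 2*sqrt(2))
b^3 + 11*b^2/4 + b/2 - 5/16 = (b - 1/4)*(b + 1/2)*(b + 5/2)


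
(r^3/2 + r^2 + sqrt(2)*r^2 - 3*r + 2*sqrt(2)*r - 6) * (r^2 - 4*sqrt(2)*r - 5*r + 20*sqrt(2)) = r^5/2 - 3*r^4/2 - sqrt(2)*r^4 - 16*r^3 + 3*sqrt(2)*r^3 + 22*sqrt(2)*r^2 + 33*r^2 - 36*sqrt(2)*r + 110*r - 120*sqrt(2)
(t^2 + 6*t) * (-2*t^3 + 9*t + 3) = -2*t^5 - 12*t^4 + 9*t^3 + 57*t^2 + 18*t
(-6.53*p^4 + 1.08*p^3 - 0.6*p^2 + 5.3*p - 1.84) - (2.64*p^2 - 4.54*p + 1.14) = -6.53*p^4 + 1.08*p^3 - 3.24*p^2 + 9.84*p - 2.98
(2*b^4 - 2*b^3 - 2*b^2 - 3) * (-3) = -6*b^4 + 6*b^3 + 6*b^2 + 9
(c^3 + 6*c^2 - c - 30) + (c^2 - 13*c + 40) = c^3 + 7*c^2 - 14*c + 10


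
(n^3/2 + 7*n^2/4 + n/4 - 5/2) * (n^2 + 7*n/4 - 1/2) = n^5/2 + 21*n^4/8 + 49*n^3/16 - 47*n^2/16 - 9*n/2 + 5/4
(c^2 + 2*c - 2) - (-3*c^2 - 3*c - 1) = 4*c^2 + 5*c - 1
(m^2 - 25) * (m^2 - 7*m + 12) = m^4 - 7*m^3 - 13*m^2 + 175*m - 300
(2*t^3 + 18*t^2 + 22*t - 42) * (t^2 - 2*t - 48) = 2*t^5 + 14*t^4 - 110*t^3 - 950*t^2 - 972*t + 2016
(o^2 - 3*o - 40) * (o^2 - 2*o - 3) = o^4 - 5*o^3 - 37*o^2 + 89*o + 120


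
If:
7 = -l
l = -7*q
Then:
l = -7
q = 1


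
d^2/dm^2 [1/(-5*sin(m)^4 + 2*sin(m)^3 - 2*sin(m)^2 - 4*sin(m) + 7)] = 2*(200*sin(m)^8 - 115*sin(m)^7 - 172*sin(m)^6 + 118*sin(m)^5 + 166*sin(m)^4 - 59*sin(m)^3 - 162*sin(m)^2 + 32*sin(m) - 30)/(5*sin(m)^4 - 2*sin(m)^3 + 2*sin(m)^2 + 4*sin(m) - 7)^3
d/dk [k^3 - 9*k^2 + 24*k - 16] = 3*k^2 - 18*k + 24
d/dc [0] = 0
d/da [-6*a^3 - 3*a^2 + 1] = 6*a*(-3*a - 1)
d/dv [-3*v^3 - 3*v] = -9*v^2 - 3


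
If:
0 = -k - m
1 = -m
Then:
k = 1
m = -1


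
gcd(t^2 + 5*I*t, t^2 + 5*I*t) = t^2 + 5*I*t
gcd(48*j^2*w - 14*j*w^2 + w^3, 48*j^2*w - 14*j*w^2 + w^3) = 48*j^2*w - 14*j*w^2 + w^3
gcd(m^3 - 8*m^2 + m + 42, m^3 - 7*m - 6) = m^2 - m - 6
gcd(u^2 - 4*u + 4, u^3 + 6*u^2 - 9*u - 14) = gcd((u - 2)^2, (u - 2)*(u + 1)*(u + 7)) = u - 2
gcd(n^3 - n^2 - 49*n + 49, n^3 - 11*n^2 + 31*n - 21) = n^2 - 8*n + 7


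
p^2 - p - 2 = (p - 2)*(p + 1)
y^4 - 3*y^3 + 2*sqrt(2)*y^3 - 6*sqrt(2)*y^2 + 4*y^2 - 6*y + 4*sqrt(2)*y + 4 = (y - 2)*(y - 1)*(y + sqrt(2))^2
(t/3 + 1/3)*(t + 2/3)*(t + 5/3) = t^3/3 + 10*t^2/9 + 31*t/27 + 10/27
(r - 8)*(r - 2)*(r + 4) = r^3 - 6*r^2 - 24*r + 64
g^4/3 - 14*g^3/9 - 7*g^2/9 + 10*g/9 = g*(g/3 + 1/3)*(g - 5)*(g - 2/3)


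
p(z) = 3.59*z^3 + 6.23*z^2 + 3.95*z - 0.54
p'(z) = 10.77*z^2 + 12.46*z + 3.95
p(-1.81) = -8.57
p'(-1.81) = 16.68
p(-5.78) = -508.47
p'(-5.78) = 291.74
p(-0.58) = -1.44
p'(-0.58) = 0.35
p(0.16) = 0.27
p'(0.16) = 6.22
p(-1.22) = -2.61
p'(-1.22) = 4.78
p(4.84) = 571.55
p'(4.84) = 316.55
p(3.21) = 195.08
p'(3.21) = 154.92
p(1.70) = 41.82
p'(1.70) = 56.26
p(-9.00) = -2148.57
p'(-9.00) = 764.18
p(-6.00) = -575.40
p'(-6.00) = 316.91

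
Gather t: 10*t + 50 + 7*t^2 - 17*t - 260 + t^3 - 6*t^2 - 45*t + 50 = t^3 + t^2 - 52*t - 160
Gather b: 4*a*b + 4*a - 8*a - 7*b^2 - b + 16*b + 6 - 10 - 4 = -4*a - 7*b^2 + b*(4*a + 15) - 8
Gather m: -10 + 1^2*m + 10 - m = 0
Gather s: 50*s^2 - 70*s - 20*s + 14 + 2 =50*s^2 - 90*s + 16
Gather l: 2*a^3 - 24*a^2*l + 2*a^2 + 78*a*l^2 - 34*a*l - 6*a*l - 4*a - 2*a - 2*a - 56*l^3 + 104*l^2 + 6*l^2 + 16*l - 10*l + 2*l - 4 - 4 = 2*a^3 + 2*a^2 - 8*a - 56*l^3 + l^2*(78*a + 110) + l*(-24*a^2 - 40*a + 8) - 8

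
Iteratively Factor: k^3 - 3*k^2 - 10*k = (k - 5)*(k^2 + 2*k) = (k - 5)*(k + 2)*(k)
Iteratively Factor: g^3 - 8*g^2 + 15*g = (g - 5)*(g^2 - 3*g) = (g - 5)*(g - 3)*(g)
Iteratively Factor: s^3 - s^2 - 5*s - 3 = (s + 1)*(s^2 - 2*s - 3) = (s - 3)*(s + 1)*(s + 1)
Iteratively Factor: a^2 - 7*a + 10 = (a - 5)*(a - 2)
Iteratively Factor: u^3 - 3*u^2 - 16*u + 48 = (u + 4)*(u^2 - 7*u + 12) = (u - 4)*(u + 4)*(u - 3)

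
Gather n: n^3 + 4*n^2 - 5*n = n^3 + 4*n^2 - 5*n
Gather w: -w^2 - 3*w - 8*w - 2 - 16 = -w^2 - 11*w - 18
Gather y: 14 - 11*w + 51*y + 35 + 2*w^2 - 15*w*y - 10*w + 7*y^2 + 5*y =2*w^2 - 21*w + 7*y^2 + y*(56 - 15*w) + 49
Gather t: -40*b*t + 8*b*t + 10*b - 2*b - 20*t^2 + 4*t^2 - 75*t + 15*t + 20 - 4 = 8*b - 16*t^2 + t*(-32*b - 60) + 16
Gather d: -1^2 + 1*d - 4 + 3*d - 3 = 4*d - 8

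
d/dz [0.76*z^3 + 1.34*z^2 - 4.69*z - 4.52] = 2.28*z^2 + 2.68*z - 4.69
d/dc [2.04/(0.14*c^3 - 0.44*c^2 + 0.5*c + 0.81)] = (-0.8568*c^2 + 1.7952*c - 1.02)/(0.14*c^3 - 0.44*c^2 + 0.5*c + 0.81)^2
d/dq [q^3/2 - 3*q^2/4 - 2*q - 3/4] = 3*q^2/2 - 3*q/2 - 2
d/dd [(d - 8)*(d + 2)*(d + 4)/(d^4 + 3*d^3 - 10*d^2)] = (-d^5 + 4*d^4 + 116*d^3 + 496*d^2 + 176*d - 1280)/(d^3*(d^4 + 6*d^3 - 11*d^2 - 60*d + 100))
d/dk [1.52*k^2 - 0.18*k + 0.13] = 3.04*k - 0.18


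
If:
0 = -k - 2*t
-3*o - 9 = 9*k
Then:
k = -2*t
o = 6*t - 3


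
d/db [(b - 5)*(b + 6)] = 2*b + 1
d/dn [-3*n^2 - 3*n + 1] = -6*n - 3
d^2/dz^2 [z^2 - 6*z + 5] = 2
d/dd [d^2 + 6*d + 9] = 2*d + 6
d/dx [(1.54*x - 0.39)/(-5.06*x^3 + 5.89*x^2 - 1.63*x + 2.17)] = (15.5848*x^3 - 14.9908*x^2 + 4.5942*x + 2.7061)/(25.6036*x^6 - 59.6068*x^5 + 51.1877*x^4 - 41.1618*x^3 + 28.2195*x^2 - 7.0742*x + 4.7089)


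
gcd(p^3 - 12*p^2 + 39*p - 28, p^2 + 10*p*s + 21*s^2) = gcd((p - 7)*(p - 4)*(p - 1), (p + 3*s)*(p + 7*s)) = 1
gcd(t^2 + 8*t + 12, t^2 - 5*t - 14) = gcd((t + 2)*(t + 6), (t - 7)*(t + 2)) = t + 2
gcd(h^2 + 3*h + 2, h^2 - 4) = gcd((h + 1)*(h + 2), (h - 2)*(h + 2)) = h + 2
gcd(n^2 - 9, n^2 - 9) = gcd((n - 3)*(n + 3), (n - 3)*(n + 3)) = n^2 - 9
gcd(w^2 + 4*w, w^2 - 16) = w + 4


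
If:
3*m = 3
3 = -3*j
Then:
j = -1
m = 1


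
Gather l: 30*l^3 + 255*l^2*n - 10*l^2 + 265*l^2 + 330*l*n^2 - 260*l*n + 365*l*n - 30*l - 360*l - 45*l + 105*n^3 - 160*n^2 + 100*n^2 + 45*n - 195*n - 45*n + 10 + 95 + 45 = 30*l^3 + l^2*(255*n + 255) + l*(330*n^2 + 105*n - 435) + 105*n^3 - 60*n^2 - 195*n + 150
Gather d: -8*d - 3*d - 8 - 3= -11*d - 11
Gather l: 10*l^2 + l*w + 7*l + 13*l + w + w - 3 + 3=10*l^2 + l*(w + 20) + 2*w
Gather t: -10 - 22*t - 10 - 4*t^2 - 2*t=-4*t^2 - 24*t - 20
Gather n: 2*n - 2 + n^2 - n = n^2 + n - 2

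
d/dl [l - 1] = 1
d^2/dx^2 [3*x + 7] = 0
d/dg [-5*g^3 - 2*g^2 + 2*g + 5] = -15*g^2 - 4*g + 2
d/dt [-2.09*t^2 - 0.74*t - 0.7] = -4.18*t - 0.74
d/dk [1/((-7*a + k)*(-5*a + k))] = 2*(6*a - k)/((5*a - k)^2*(7*a - k)^2)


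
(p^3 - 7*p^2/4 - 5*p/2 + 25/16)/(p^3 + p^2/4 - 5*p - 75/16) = (2*p - 1)/(2*p + 3)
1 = 1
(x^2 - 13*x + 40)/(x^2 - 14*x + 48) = (x - 5)/(x - 6)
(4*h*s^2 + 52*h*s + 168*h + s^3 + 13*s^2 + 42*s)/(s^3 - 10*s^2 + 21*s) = (4*h*s^2 + 52*h*s + 168*h + s^3 + 13*s^2 + 42*s)/(s*(s^2 - 10*s + 21))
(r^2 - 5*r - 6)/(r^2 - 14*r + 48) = (r + 1)/(r - 8)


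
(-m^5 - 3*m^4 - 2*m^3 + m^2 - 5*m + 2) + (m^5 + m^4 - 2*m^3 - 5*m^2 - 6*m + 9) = -2*m^4 - 4*m^3 - 4*m^2 - 11*m + 11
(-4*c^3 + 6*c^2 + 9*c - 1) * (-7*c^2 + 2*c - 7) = 28*c^5 - 50*c^4 - 23*c^3 - 17*c^2 - 65*c + 7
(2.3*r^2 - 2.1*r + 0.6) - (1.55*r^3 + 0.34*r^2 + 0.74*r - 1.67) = -1.55*r^3 + 1.96*r^2 - 2.84*r + 2.27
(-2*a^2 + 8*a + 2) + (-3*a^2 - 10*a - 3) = -5*a^2 - 2*a - 1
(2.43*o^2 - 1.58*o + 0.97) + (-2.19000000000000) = 2.43*o^2 - 1.58*o - 1.22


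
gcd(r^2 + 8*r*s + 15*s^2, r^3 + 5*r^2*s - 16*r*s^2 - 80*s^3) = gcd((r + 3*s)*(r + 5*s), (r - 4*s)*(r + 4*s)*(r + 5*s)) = r + 5*s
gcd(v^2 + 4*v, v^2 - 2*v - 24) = v + 4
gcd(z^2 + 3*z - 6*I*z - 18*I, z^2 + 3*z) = z + 3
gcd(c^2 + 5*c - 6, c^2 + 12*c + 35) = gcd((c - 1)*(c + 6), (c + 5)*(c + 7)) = 1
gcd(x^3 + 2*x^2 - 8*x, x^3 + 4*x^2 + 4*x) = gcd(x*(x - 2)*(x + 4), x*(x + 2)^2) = x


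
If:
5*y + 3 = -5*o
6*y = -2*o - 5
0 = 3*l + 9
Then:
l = -3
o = 7/20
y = -19/20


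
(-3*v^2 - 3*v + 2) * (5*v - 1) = -15*v^3 - 12*v^2 + 13*v - 2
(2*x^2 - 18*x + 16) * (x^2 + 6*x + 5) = 2*x^4 - 6*x^3 - 82*x^2 + 6*x + 80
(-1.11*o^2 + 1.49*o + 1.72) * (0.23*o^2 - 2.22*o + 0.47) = -0.2553*o^4 + 2.8069*o^3 - 3.4339*o^2 - 3.1181*o + 0.8084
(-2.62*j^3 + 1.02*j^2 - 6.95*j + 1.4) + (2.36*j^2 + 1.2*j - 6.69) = -2.62*j^3 + 3.38*j^2 - 5.75*j - 5.29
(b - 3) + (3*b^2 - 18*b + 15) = 3*b^2 - 17*b + 12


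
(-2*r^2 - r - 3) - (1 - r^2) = -r^2 - r - 4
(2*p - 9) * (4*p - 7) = 8*p^2 - 50*p + 63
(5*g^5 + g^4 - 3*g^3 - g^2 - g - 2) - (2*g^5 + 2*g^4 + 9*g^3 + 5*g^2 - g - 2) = 3*g^5 - g^4 - 12*g^3 - 6*g^2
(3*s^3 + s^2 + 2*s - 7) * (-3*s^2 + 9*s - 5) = -9*s^5 + 24*s^4 - 12*s^3 + 34*s^2 - 73*s + 35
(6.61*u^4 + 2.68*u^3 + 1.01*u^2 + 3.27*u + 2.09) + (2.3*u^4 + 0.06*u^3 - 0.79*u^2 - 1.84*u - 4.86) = 8.91*u^4 + 2.74*u^3 + 0.22*u^2 + 1.43*u - 2.77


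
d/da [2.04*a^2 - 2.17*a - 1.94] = 4.08*a - 2.17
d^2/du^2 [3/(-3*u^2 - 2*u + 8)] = 6*(9*u^2 + 6*u - 4*(3*u + 1)^2 - 24)/(3*u^2 + 2*u - 8)^3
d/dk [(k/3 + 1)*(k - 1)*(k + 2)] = k^2 + 8*k/3 + 1/3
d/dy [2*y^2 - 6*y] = 4*y - 6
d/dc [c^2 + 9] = 2*c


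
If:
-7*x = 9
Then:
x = -9/7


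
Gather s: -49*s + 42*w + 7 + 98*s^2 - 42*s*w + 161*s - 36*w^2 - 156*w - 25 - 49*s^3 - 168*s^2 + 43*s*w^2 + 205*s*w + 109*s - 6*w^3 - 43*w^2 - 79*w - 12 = -49*s^3 - 70*s^2 + s*(43*w^2 + 163*w + 221) - 6*w^3 - 79*w^2 - 193*w - 30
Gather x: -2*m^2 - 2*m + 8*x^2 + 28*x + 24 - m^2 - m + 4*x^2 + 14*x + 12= -3*m^2 - 3*m + 12*x^2 + 42*x + 36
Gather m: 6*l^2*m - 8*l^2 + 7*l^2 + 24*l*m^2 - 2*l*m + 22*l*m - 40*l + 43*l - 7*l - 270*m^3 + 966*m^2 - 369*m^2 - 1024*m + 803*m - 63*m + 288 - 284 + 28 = -l^2 - 4*l - 270*m^3 + m^2*(24*l + 597) + m*(6*l^2 + 20*l - 284) + 32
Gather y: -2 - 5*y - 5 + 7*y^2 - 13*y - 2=7*y^2 - 18*y - 9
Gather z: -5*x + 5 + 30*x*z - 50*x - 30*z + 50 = -55*x + z*(30*x - 30) + 55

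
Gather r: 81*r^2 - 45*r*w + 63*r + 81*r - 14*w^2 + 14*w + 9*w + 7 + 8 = 81*r^2 + r*(144 - 45*w) - 14*w^2 + 23*w + 15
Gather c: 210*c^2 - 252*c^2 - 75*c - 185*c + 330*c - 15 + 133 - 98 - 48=-42*c^2 + 70*c - 28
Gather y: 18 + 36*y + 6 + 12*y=48*y + 24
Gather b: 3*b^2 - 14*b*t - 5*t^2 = 3*b^2 - 14*b*t - 5*t^2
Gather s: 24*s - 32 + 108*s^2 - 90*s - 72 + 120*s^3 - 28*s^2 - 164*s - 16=120*s^3 + 80*s^2 - 230*s - 120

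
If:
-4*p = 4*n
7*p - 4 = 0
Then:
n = -4/7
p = 4/7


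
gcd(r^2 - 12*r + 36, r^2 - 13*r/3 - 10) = r - 6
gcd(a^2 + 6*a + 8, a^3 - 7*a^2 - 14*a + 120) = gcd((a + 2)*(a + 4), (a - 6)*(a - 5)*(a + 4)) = a + 4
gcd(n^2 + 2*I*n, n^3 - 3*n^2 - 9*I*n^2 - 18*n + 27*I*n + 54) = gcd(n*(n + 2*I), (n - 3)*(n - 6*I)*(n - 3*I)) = 1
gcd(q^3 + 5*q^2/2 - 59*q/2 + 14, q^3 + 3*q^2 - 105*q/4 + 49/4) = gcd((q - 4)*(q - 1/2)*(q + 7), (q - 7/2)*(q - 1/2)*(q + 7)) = q^2 + 13*q/2 - 7/2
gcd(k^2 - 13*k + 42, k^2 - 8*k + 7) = k - 7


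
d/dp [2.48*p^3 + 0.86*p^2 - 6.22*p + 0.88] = 7.44*p^2 + 1.72*p - 6.22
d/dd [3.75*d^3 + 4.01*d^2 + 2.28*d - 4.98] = 11.25*d^2 + 8.02*d + 2.28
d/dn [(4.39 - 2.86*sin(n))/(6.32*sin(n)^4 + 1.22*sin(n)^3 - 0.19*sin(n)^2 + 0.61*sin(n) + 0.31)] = (54.2256*sin(n)^4 - 104.0008*sin(n)^3 - 16.6108*sin(n)^2 + 1.6682*sin(n) - 3.5645)*cos(n)/(39.9424*sin(n)^8 + 15.4208*sin(n)^7 - 0.9132*sin(n)^6 + 7.2468*sin(n)^5 + 5.4429*sin(n)^4 + 0.5246*sin(n)^3 + 0.2543*sin(n)^2 + 0.3782*sin(n) + 0.0961)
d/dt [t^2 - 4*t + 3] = 2*t - 4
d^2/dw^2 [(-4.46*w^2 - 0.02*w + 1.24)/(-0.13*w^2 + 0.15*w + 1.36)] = (-1.11022302462516e-16*w^4 + 0.174616*w^3 + 4.605432*w^2 + 0.166296000000001*w + 15.996008)/(0.002197*w^6 - 0.007605*w^5 - 0.060177*w^4 + 0.155745*w^3 + 0.629544*w^2 - 0.83232*w - 2.515456)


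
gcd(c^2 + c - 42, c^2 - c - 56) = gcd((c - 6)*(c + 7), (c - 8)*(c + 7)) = c + 7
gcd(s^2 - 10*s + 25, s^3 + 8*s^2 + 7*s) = 1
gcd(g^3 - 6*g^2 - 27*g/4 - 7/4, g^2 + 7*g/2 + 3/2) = g + 1/2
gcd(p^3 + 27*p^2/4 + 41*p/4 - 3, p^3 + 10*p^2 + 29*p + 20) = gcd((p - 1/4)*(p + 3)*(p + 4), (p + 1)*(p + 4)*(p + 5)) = p + 4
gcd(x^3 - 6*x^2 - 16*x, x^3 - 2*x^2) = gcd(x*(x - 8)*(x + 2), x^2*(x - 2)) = x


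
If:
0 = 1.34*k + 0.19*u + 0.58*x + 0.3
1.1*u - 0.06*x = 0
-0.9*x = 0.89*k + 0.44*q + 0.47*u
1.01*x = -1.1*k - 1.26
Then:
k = 0.63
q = 2.79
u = -0.11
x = -1.93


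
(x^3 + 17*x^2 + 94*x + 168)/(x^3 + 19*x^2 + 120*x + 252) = (x + 4)/(x + 6)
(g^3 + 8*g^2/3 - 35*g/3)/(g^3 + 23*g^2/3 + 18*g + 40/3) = g*(3*g^2 + 8*g - 35)/(3*g^3 + 23*g^2 + 54*g + 40)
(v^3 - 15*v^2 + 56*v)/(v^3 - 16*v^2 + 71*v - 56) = v/(v - 1)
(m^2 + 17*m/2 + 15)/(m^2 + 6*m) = (m + 5/2)/m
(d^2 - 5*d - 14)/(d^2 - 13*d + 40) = (d^2 - 5*d - 14)/(d^2 - 13*d + 40)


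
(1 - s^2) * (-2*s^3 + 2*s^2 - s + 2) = 2*s^5 - 2*s^4 - s^3 - s + 2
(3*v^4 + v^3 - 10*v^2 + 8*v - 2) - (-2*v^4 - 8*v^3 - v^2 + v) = 5*v^4 + 9*v^3 - 9*v^2 + 7*v - 2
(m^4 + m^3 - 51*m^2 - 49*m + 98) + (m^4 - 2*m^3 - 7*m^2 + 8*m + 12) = 2*m^4 - m^3 - 58*m^2 - 41*m + 110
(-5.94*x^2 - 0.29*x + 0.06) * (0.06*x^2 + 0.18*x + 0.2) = -0.3564*x^4 - 1.0866*x^3 - 1.2366*x^2 - 0.0472*x + 0.012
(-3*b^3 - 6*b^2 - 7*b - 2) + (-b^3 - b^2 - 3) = -4*b^3 - 7*b^2 - 7*b - 5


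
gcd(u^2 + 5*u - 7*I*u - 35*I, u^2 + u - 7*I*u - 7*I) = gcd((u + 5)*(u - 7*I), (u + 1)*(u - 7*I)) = u - 7*I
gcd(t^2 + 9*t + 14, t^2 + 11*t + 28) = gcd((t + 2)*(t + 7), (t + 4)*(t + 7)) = t + 7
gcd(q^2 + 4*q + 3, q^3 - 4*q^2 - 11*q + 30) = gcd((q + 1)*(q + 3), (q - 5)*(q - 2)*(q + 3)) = q + 3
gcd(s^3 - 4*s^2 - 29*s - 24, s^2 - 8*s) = s - 8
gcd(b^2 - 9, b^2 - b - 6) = b - 3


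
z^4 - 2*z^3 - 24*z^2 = z^2*(z - 6)*(z + 4)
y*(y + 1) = y^2 + y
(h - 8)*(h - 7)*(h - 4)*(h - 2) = h^4 - 21*h^3 + 154*h^2 - 456*h + 448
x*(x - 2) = x^2 - 2*x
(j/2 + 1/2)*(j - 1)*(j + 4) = j^3/2 + 2*j^2 - j/2 - 2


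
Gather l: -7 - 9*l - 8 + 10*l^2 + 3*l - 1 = 10*l^2 - 6*l - 16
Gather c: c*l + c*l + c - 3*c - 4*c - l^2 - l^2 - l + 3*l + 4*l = c*(2*l - 6) - 2*l^2 + 6*l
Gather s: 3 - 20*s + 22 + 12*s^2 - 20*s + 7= 12*s^2 - 40*s + 32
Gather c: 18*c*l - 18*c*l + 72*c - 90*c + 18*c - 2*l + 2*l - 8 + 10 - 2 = 0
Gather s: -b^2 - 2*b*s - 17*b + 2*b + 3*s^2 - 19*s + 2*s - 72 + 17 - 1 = -b^2 - 15*b + 3*s^2 + s*(-2*b - 17) - 56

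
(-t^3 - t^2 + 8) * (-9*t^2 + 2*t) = 9*t^5 + 7*t^4 - 2*t^3 - 72*t^2 + 16*t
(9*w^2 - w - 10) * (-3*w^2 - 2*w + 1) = -27*w^4 - 15*w^3 + 41*w^2 + 19*w - 10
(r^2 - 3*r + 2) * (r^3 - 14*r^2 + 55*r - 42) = r^5 - 17*r^4 + 99*r^3 - 235*r^2 + 236*r - 84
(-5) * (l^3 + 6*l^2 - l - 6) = -5*l^3 - 30*l^2 + 5*l + 30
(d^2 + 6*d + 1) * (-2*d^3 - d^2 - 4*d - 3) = -2*d^5 - 13*d^4 - 12*d^3 - 28*d^2 - 22*d - 3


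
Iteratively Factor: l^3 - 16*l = (l + 4)*(l^2 - 4*l) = (l - 4)*(l + 4)*(l)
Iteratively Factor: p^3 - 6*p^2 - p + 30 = (p - 3)*(p^2 - 3*p - 10) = (p - 5)*(p - 3)*(p + 2)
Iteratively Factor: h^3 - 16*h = (h)*(h^2 - 16) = h*(h - 4)*(h + 4)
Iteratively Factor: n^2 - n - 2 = (n + 1)*(n - 2)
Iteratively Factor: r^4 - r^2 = (r)*(r^3 - r) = r*(r - 1)*(r^2 + r) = r^2*(r - 1)*(r + 1)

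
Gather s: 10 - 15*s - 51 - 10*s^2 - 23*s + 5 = -10*s^2 - 38*s - 36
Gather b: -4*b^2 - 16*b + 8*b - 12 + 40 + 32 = -4*b^2 - 8*b + 60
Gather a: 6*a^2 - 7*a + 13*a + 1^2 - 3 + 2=6*a^2 + 6*a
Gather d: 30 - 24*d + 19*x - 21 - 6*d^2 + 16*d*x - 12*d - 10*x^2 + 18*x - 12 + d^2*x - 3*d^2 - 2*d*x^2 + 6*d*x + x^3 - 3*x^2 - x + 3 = d^2*(x - 9) + d*(-2*x^2 + 22*x - 36) + x^3 - 13*x^2 + 36*x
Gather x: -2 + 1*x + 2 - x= 0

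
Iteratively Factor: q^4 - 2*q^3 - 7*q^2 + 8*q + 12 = (q - 2)*(q^3 - 7*q - 6) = (q - 2)*(q + 1)*(q^2 - q - 6) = (q - 3)*(q - 2)*(q + 1)*(q + 2)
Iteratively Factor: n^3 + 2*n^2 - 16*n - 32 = (n - 4)*(n^2 + 6*n + 8) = (n - 4)*(n + 4)*(n + 2)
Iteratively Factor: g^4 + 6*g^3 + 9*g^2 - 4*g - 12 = (g + 3)*(g^3 + 3*g^2 - 4) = (g + 2)*(g + 3)*(g^2 + g - 2) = (g + 2)^2*(g + 3)*(g - 1)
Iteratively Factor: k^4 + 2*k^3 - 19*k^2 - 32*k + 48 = (k - 4)*(k^3 + 6*k^2 + 5*k - 12) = (k - 4)*(k - 1)*(k^2 + 7*k + 12) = (k - 4)*(k - 1)*(k + 3)*(k + 4)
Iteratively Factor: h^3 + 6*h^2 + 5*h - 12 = (h + 3)*(h^2 + 3*h - 4) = (h - 1)*(h + 3)*(h + 4)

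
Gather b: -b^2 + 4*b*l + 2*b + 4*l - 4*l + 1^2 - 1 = -b^2 + b*(4*l + 2)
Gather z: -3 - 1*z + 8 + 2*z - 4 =z + 1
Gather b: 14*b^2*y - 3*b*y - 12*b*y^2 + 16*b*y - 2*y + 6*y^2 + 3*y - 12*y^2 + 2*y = 14*b^2*y + b*(-12*y^2 + 13*y) - 6*y^2 + 3*y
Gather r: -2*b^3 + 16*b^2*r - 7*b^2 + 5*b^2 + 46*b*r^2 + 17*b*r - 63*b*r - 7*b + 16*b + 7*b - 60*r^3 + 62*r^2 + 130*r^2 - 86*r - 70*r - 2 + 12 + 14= -2*b^3 - 2*b^2 + 16*b - 60*r^3 + r^2*(46*b + 192) + r*(16*b^2 - 46*b - 156) + 24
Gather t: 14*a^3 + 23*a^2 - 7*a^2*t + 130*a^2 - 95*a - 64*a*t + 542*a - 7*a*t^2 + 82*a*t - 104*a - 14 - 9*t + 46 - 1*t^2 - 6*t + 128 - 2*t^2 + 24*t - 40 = 14*a^3 + 153*a^2 + 343*a + t^2*(-7*a - 3) + t*(-7*a^2 + 18*a + 9) + 120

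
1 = 1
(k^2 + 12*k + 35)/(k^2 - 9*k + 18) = (k^2 + 12*k + 35)/(k^2 - 9*k + 18)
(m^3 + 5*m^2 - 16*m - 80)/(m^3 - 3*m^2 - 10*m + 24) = (m^2 + 9*m + 20)/(m^2 + m - 6)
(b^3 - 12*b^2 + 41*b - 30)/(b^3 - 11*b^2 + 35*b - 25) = (b - 6)/(b - 5)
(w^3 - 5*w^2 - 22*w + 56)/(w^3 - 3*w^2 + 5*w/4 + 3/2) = 4*(w^2 - 3*w - 28)/(4*w^2 - 4*w - 3)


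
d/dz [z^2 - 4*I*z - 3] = 2*z - 4*I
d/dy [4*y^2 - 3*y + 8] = 8*y - 3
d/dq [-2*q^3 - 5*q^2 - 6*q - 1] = -6*q^2 - 10*q - 6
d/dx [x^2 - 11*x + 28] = 2*x - 11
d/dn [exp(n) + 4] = exp(n)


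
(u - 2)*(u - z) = u^2 - u*z - 2*u + 2*z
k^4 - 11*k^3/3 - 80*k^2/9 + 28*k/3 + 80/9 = (k - 5)*(k - 4/3)*(k + 2/3)*(k + 2)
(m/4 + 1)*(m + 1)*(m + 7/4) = m^3/4 + 27*m^2/16 + 51*m/16 + 7/4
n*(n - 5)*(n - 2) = n^3 - 7*n^2 + 10*n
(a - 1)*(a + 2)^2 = a^3 + 3*a^2 - 4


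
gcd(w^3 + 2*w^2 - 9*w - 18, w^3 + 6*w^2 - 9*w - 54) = w^2 - 9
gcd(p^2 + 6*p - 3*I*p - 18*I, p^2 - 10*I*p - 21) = p - 3*I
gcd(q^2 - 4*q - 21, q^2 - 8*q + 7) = q - 7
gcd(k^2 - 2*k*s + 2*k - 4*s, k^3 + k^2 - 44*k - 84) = k + 2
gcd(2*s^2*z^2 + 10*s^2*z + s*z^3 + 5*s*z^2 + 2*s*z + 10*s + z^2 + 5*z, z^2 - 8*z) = 1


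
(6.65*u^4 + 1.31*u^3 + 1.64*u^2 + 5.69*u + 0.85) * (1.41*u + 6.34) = 9.3765*u^5 + 44.0081*u^4 + 10.6178*u^3 + 18.4205*u^2 + 37.2731*u + 5.389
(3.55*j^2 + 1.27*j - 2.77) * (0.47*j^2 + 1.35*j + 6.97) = 1.6685*j^4 + 5.3894*j^3 + 25.1561*j^2 + 5.1124*j - 19.3069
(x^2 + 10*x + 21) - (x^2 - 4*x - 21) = 14*x + 42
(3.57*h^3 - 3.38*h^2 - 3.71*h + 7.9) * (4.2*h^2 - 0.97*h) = 14.994*h^5 - 17.6589*h^4 - 12.3034*h^3 + 36.7787*h^2 - 7.663*h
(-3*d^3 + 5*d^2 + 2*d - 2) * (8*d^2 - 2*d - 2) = -24*d^5 + 46*d^4 + 12*d^3 - 30*d^2 + 4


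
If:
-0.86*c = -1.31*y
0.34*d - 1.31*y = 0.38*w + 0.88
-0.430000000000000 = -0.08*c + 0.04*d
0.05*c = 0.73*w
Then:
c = -22.01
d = -54.77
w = -1.51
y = -14.45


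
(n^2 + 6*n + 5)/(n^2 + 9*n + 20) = (n + 1)/(n + 4)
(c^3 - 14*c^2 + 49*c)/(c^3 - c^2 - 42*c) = (c - 7)/(c + 6)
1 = 1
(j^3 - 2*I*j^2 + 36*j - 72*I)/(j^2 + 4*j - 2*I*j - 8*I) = (j^2 + 36)/(j + 4)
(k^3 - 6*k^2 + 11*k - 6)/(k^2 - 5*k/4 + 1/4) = 4*(k^2 - 5*k + 6)/(4*k - 1)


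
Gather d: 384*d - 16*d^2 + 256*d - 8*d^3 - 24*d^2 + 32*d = -8*d^3 - 40*d^2 + 672*d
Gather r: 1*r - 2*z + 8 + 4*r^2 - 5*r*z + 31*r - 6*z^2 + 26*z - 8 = 4*r^2 + r*(32 - 5*z) - 6*z^2 + 24*z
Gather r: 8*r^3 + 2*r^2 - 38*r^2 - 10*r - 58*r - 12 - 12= 8*r^3 - 36*r^2 - 68*r - 24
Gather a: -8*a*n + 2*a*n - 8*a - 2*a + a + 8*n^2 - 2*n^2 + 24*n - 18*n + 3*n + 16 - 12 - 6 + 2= a*(-6*n - 9) + 6*n^2 + 9*n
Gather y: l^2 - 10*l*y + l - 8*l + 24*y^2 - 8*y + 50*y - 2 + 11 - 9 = l^2 - 7*l + 24*y^2 + y*(42 - 10*l)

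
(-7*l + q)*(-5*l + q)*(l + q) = 35*l^3 + 23*l^2*q - 11*l*q^2 + q^3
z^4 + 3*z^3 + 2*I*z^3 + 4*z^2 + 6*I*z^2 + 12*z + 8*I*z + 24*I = (z + 3)*(z - 2*I)*(z + 2*I)^2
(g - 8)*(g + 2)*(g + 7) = g^3 + g^2 - 58*g - 112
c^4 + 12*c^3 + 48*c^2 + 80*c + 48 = (c + 2)^3*(c + 6)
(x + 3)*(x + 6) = x^2 + 9*x + 18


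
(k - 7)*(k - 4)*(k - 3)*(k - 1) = k^4 - 15*k^3 + 75*k^2 - 145*k + 84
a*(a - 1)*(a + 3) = a^3 + 2*a^2 - 3*a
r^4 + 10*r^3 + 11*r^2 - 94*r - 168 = (r - 3)*(r + 2)*(r + 4)*(r + 7)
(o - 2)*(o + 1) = o^2 - o - 2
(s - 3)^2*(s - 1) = s^3 - 7*s^2 + 15*s - 9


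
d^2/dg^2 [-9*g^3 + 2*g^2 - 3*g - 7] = 4 - 54*g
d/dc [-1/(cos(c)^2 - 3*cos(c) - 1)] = (3 - 2*cos(c))*sin(c)/(sin(c)^2 + 3*cos(c))^2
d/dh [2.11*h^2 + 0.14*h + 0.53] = 4.22*h + 0.14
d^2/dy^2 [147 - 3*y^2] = -6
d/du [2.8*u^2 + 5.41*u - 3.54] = 5.6*u + 5.41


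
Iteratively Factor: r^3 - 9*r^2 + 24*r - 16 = (r - 1)*(r^2 - 8*r + 16) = (r - 4)*(r - 1)*(r - 4)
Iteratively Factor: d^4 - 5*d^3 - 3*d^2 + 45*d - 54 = (d + 3)*(d^3 - 8*d^2 + 21*d - 18) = (d - 2)*(d + 3)*(d^2 - 6*d + 9) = (d - 3)*(d - 2)*(d + 3)*(d - 3)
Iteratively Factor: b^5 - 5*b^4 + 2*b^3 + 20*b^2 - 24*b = (b - 3)*(b^4 - 2*b^3 - 4*b^2 + 8*b) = (b - 3)*(b - 2)*(b^3 - 4*b) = b*(b - 3)*(b - 2)*(b^2 - 4) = b*(b - 3)*(b - 2)^2*(b + 2)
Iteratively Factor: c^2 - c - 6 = (c + 2)*(c - 3)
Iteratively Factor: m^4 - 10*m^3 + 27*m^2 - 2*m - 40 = (m - 5)*(m^3 - 5*m^2 + 2*m + 8) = (m - 5)*(m - 2)*(m^2 - 3*m - 4) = (m - 5)*(m - 4)*(m - 2)*(m + 1)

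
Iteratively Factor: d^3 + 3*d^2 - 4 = (d + 2)*(d^2 + d - 2) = (d + 2)^2*(d - 1)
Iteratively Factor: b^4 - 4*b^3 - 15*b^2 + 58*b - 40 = (b - 1)*(b^3 - 3*b^2 - 18*b + 40) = (b - 1)*(b + 4)*(b^2 - 7*b + 10) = (b - 5)*(b - 1)*(b + 4)*(b - 2)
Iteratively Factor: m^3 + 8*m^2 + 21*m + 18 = (m + 2)*(m^2 + 6*m + 9) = (m + 2)*(m + 3)*(m + 3)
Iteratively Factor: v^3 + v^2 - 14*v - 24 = (v - 4)*(v^2 + 5*v + 6) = (v - 4)*(v + 2)*(v + 3)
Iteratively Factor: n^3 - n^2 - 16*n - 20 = (n + 2)*(n^2 - 3*n - 10) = (n - 5)*(n + 2)*(n + 2)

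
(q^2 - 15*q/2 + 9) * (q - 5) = q^3 - 25*q^2/2 + 93*q/2 - 45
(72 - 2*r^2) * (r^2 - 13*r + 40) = -2*r^4 + 26*r^3 - 8*r^2 - 936*r + 2880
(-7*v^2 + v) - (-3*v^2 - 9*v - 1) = -4*v^2 + 10*v + 1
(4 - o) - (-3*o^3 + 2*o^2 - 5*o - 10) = 3*o^3 - 2*o^2 + 4*o + 14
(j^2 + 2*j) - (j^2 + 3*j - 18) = 18 - j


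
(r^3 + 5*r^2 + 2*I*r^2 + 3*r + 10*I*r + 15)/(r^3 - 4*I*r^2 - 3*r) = (r^2 + r*(5 + 3*I) + 15*I)/(r*(r - 3*I))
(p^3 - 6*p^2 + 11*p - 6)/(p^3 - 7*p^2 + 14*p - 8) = (p - 3)/(p - 4)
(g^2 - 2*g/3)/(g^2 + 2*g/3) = (3*g - 2)/(3*g + 2)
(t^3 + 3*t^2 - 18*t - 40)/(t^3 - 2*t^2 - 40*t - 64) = (t^2 + t - 20)/(t^2 - 4*t - 32)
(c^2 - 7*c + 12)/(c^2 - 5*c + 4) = (c - 3)/(c - 1)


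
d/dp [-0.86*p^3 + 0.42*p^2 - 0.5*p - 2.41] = -2.58*p^2 + 0.84*p - 0.5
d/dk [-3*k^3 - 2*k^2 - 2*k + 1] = -9*k^2 - 4*k - 2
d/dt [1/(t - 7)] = -1/(t - 7)^2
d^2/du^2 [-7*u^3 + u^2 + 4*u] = 2 - 42*u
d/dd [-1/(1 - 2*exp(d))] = -2*exp(d)/(2*exp(d) - 1)^2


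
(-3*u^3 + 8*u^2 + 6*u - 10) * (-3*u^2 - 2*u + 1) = 9*u^5 - 18*u^4 - 37*u^3 + 26*u^2 + 26*u - 10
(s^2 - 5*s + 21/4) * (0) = 0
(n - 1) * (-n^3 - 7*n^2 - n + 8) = -n^4 - 6*n^3 + 6*n^2 + 9*n - 8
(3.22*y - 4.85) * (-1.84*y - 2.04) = -5.9248*y^2 + 2.3552*y + 9.894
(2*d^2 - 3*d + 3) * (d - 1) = 2*d^3 - 5*d^2 + 6*d - 3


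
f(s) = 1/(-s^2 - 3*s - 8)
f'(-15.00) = 0.00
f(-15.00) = -0.00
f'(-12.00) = 0.00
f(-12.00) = -0.00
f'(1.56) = 0.03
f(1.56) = -0.07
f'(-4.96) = -0.02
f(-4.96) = -0.06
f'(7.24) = 0.00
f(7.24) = -0.01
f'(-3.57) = -0.04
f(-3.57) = -0.10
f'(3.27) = 0.01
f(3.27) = -0.04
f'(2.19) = 0.02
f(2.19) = -0.05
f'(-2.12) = -0.03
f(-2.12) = -0.16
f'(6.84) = 0.00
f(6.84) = -0.01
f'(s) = (2*s + 3)/(-s^2 - 3*s - 8)^2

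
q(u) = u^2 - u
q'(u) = 2*u - 1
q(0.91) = -0.08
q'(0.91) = 0.82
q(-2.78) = 10.51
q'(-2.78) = -6.56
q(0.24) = -0.18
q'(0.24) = -0.52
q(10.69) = 103.59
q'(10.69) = 20.38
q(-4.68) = 26.58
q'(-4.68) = -10.36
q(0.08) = -0.07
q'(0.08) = -0.84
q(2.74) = 4.77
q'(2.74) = 4.48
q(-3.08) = 12.57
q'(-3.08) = -7.16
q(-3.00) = 12.00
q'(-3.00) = -7.00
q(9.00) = 72.00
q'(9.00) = 17.00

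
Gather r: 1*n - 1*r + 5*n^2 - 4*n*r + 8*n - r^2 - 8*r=5*n^2 + 9*n - r^2 + r*(-4*n - 9)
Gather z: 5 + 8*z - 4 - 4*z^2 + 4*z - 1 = -4*z^2 + 12*z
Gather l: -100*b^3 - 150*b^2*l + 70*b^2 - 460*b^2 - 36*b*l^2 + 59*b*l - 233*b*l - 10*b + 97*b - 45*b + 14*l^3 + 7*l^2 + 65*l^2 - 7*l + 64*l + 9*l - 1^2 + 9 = -100*b^3 - 390*b^2 + 42*b + 14*l^3 + l^2*(72 - 36*b) + l*(-150*b^2 - 174*b + 66) + 8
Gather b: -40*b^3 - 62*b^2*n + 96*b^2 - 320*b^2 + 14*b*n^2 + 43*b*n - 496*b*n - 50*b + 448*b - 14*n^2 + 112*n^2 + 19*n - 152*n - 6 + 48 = -40*b^3 + b^2*(-62*n - 224) + b*(14*n^2 - 453*n + 398) + 98*n^2 - 133*n + 42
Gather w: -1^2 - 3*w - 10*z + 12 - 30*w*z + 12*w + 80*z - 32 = w*(9 - 30*z) + 70*z - 21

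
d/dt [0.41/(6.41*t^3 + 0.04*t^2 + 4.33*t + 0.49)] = (-7.8843*t^2 - 0.0328*t - 1.7753)/(6.41*t^3 + 0.04*t^2 + 4.33*t + 0.49)^2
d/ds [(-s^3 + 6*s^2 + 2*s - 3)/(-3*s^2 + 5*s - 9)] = (3*s^4 - 10*s^3 + 63*s^2 - 126*s - 3)/(9*s^4 - 30*s^3 + 79*s^2 - 90*s + 81)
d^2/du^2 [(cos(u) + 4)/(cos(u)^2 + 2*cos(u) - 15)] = (-9*(1 - cos(2*u))^2*cos(u)/4 - 7*(1 - cos(2*u))^2/2 - 581*cos(u)/2 - 145*cos(2*u) - 30*cos(3*u) + cos(5*u)/2 + 81)/((cos(u) - 3)^3*(cos(u) + 5)^3)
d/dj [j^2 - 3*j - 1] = 2*j - 3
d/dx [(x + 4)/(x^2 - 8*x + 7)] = (x^2 - 8*x - 2*(x - 4)*(x + 4) + 7)/(x^2 - 8*x + 7)^2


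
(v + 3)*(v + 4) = v^2 + 7*v + 12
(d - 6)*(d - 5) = d^2 - 11*d + 30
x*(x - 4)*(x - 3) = x^3 - 7*x^2 + 12*x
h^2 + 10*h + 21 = (h + 3)*(h + 7)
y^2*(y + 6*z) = y^3 + 6*y^2*z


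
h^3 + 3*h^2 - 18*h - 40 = (h - 4)*(h + 2)*(h + 5)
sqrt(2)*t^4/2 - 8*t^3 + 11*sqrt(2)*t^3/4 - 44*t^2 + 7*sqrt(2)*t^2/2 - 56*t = t*(t + 7/2)*(t - 8*sqrt(2))*(sqrt(2)*t/2 + sqrt(2))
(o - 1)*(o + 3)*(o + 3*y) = o^3 + 3*o^2*y + 2*o^2 + 6*o*y - 3*o - 9*y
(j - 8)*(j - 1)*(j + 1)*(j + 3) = j^4 - 5*j^3 - 25*j^2 + 5*j + 24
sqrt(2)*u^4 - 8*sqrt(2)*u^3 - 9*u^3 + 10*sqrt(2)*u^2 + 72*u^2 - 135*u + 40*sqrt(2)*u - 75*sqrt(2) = (u - 5)*(u - 3)*(u - 5*sqrt(2))*(sqrt(2)*u + 1)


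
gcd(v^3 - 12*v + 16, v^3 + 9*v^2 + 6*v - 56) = v^2 + 2*v - 8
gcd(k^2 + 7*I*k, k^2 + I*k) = k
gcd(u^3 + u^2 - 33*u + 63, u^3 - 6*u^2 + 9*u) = u^2 - 6*u + 9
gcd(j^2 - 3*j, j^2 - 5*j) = j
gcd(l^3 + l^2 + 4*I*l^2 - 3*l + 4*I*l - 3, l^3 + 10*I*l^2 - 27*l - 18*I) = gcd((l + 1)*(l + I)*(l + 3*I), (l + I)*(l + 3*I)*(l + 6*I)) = l^2 + 4*I*l - 3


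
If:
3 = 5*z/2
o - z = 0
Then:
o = 6/5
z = 6/5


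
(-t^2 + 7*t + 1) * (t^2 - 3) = -t^4 + 7*t^3 + 4*t^2 - 21*t - 3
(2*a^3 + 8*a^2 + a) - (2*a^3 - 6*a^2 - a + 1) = 14*a^2 + 2*a - 1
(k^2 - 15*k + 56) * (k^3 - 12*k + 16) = k^5 - 15*k^4 + 44*k^3 + 196*k^2 - 912*k + 896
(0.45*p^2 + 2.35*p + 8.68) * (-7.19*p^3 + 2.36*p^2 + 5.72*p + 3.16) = -3.2355*p^5 - 15.8345*p^4 - 54.2892*p^3 + 35.3488*p^2 + 57.0756*p + 27.4288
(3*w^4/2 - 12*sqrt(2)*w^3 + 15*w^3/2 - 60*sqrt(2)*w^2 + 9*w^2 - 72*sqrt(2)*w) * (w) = 3*w^5/2 - 12*sqrt(2)*w^4 + 15*w^4/2 - 60*sqrt(2)*w^3 + 9*w^3 - 72*sqrt(2)*w^2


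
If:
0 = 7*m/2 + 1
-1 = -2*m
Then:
No Solution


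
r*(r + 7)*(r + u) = r^3 + r^2*u + 7*r^2 + 7*r*u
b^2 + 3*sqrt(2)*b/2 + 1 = (b + sqrt(2)/2)*(b + sqrt(2))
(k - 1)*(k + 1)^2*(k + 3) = k^4 + 4*k^3 + 2*k^2 - 4*k - 3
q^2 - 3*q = q*(q - 3)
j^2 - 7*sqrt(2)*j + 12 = (j - 6*sqrt(2))*(j - sqrt(2))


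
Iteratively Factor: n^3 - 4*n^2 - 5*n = (n + 1)*(n^2 - 5*n) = (n - 5)*(n + 1)*(n)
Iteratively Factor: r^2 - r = (r)*(r - 1)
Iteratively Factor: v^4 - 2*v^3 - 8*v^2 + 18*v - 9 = (v - 1)*(v^3 - v^2 - 9*v + 9) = (v - 3)*(v - 1)*(v^2 + 2*v - 3) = (v - 3)*(v - 1)*(v + 3)*(v - 1)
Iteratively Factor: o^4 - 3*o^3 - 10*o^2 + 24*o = (o - 4)*(o^3 + o^2 - 6*o) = (o - 4)*(o + 3)*(o^2 - 2*o) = (o - 4)*(o - 2)*(o + 3)*(o)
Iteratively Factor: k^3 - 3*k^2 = (k)*(k^2 - 3*k) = k^2*(k - 3)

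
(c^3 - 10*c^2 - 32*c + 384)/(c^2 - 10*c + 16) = (c^2 - 2*c - 48)/(c - 2)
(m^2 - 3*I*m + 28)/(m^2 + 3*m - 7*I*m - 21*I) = (m + 4*I)/(m + 3)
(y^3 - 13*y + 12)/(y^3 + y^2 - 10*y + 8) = (y - 3)/(y - 2)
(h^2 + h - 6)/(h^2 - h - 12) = (h - 2)/(h - 4)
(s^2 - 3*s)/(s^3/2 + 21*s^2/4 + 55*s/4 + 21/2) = 4*s*(s - 3)/(2*s^3 + 21*s^2 + 55*s + 42)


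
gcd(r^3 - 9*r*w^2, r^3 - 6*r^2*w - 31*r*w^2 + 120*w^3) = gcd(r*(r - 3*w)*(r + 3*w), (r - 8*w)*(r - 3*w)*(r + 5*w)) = r - 3*w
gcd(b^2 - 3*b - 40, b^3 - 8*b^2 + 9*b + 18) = 1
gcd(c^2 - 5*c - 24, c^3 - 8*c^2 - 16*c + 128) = c - 8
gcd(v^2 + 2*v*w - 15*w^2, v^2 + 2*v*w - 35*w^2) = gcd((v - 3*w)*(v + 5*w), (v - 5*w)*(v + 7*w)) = 1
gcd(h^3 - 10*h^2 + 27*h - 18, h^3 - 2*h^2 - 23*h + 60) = h - 3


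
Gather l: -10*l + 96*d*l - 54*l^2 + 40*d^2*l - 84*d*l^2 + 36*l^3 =36*l^3 + l^2*(-84*d - 54) + l*(40*d^2 + 96*d - 10)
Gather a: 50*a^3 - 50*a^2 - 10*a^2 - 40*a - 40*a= 50*a^3 - 60*a^2 - 80*a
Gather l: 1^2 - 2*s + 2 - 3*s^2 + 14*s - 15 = -3*s^2 + 12*s - 12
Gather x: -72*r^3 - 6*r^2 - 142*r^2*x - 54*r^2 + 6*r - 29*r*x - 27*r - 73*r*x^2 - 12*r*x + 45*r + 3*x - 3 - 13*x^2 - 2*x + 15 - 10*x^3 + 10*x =-72*r^3 - 60*r^2 + 24*r - 10*x^3 + x^2*(-73*r - 13) + x*(-142*r^2 - 41*r + 11) + 12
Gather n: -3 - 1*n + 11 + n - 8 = 0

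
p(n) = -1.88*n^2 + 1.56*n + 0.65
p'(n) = 1.56 - 3.76*n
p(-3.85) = -33.22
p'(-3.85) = 16.04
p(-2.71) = -17.38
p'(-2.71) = 11.75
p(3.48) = -16.69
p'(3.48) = -11.52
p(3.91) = -21.99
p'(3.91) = -13.14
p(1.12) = 0.04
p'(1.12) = -2.65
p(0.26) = 0.93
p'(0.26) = 0.58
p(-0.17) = 0.33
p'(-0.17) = 2.20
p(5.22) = -42.43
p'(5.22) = -18.07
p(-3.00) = -20.95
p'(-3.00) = 12.84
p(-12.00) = -288.79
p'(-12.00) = 46.68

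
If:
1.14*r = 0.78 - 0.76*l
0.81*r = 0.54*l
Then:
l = 0.51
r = 0.34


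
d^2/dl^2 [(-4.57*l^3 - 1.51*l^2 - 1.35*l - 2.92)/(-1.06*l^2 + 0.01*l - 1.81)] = (-14.469358*l^3 + 1.80665400000001*l^2 + 74.10429*l - 1.261348)/(1.191016*l^6 - 0.033708*l^5 + 6.101466*l^4 - 0.115117*l^3 + 10.418541*l^2 - 0.098283*l + 5.929741)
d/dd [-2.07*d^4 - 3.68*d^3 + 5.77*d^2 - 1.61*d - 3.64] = -8.28*d^3 - 11.04*d^2 + 11.54*d - 1.61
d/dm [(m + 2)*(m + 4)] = 2*m + 6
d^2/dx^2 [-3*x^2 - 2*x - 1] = -6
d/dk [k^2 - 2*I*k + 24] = 2*k - 2*I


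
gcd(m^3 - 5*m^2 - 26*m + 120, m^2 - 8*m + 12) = m - 6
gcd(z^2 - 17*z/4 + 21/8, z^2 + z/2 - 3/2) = 1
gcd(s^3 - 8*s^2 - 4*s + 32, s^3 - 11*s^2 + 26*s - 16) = s^2 - 10*s + 16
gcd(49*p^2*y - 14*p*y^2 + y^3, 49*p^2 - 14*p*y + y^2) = 49*p^2 - 14*p*y + y^2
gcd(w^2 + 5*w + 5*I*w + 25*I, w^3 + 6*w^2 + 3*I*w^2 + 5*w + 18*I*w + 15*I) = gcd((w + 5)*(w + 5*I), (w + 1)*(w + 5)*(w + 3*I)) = w + 5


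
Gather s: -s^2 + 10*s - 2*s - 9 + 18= -s^2 + 8*s + 9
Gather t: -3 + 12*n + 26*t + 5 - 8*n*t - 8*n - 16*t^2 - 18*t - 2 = 4*n - 16*t^2 + t*(8 - 8*n)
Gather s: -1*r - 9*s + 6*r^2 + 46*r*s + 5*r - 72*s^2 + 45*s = 6*r^2 + 4*r - 72*s^2 + s*(46*r + 36)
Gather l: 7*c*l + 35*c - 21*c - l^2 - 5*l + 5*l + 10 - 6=7*c*l + 14*c - l^2 + 4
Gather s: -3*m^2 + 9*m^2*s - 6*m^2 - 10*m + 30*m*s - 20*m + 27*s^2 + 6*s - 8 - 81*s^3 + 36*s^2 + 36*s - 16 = -9*m^2 - 30*m - 81*s^3 + 63*s^2 + s*(9*m^2 + 30*m + 42) - 24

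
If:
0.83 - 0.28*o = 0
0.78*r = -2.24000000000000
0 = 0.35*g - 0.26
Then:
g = 0.74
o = 2.96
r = -2.87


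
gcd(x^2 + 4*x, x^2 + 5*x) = x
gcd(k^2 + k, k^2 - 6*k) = k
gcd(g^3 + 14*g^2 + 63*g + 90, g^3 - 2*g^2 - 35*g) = g + 5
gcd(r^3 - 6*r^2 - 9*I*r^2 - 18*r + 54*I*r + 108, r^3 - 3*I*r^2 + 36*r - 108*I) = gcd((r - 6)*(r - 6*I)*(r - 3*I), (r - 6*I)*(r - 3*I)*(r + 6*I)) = r^2 - 9*I*r - 18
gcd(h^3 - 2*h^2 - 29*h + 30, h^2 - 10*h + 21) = 1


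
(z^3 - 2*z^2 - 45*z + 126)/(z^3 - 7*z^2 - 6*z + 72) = (z^2 + 4*z - 21)/(z^2 - z - 12)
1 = 1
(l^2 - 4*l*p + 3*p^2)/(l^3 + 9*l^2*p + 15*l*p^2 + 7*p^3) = (l^2 - 4*l*p + 3*p^2)/(l^3 + 9*l^2*p + 15*l*p^2 + 7*p^3)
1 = 1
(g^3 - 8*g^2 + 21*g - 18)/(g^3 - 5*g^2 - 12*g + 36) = (g^2 - 6*g + 9)/(g^2 - 3*g - 18)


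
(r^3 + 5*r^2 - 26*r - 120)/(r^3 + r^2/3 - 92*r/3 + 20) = 3*(r + 4)/(3*r - 2)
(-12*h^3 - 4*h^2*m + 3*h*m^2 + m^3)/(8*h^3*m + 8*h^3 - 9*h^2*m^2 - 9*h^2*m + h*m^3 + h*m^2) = (-12*h^3 - 4*h^2*m + 3*h*m^2 + m^3)/(h*(8*h^2*m + 8*h^2 - 9*h*m^2 - 9*h*m + m^3 + m^2))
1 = 1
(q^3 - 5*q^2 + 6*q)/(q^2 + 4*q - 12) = q*(q - 3)/(q + 6)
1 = 1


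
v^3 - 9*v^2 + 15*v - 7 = (v - 7)*(v - 1)^2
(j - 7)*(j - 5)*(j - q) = j^3 - j^2*q - 12*j^2 + 12*j*q + 35*j - 35*q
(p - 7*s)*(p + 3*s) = p^2 - 4*p*s - 21*s^2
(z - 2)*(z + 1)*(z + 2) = z^3 + z^2 - 4*z - 4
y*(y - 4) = y^2 - 4*y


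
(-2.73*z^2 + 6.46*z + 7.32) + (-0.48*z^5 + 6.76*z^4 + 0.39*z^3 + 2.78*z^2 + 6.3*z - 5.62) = -0.48*z^5 + 6.76*z^4 + 0.39*z^3 + 0.0499999999999998*z^2 + 12.76*z + 1.7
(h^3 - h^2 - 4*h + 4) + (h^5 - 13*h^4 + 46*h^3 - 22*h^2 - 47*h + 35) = h^5 - 13*h^4 + 47*h^3 - 23*h^2 - 51*h + 39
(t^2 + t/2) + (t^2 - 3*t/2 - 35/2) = 2*t^2 - t - 35/2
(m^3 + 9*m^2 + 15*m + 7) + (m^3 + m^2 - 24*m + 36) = 2*m^3 + 10*m^2 - 9*m + 43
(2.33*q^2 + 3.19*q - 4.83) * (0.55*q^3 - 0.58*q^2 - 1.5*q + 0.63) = 1.2815*q^5 + 0.4031*q^4 - 8.0017*q^3 - 0.515700000000001*q^2 + 9.2547*q - 3.0429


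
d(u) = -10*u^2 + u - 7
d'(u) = 1 - 20*u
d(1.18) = -19.74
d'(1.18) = -22.60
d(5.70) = -326.20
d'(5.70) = -113.00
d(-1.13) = -20.90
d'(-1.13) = 23.60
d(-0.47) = -9.68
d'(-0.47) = 10.40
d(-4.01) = -171.81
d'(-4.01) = 81.20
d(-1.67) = -36.56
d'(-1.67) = 34.40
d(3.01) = -94.59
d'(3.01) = -59.20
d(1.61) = -31.31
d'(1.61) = -31.20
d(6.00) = -361.00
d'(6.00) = -119.00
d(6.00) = -361.00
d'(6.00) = -119.00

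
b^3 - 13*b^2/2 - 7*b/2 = b*(b - 7)*(b + 1/2)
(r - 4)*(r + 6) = r^2 + 2*r - 24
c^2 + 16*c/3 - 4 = (c - 2/3)*(c + 6)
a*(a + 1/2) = a^2 + a/2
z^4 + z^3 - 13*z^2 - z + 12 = (z - 3)*(z - 1)*(z + 1)*(z + 4)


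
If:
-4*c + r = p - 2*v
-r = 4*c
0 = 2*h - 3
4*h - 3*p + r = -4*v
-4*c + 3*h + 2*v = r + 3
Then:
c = -3/8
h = 3/2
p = 3/2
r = 3/2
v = -3/4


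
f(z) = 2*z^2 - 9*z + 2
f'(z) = 4*z - 9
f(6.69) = 31.30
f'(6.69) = 17.76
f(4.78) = 4.68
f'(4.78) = 10.12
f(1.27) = -6.20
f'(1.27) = -3.92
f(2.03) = -8.03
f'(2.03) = -0.88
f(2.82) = -7.48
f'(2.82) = 2.28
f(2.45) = -8.04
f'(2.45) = 0.80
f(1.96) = -7.96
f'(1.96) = -1.16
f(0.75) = -3.62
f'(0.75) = -6.00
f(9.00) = 83.00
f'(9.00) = 27.00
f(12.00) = 182.00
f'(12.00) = 39.00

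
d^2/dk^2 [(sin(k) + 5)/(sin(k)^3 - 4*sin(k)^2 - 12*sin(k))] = (-4*sin(k)^4 - 33*sin(k)^3 + 162*sin(k)^2 - 116*sin(k) - 984 - 600/sin(k) + 1440/sin(k)^2 + 1440/sin(k)^3)/((sin(k) - 6)^3*(sin(k) + 2)^3)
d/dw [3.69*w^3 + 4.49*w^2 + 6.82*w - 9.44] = 11.07*w^2 + 8.98*w + 6.82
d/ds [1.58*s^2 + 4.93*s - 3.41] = 3.16*s + 4.93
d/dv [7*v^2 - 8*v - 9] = 14*v - 8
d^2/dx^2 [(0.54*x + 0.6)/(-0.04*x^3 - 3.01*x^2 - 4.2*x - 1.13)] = (-0.005184*x^5 - 0.401616*x^4 - 10.759308*x^3 - 32.928264*x^2 - 34.328268*x - 11.96076)/(6.4e-5*x^9 + 0.014448*x^8 + 1.107372*x^7 + 30.310405*x^6 + 117.090372*x^5 + 191.141979*x^4 + 159.953988*x^3 + 71.330007*x^2 + 16.08894*x + 1.442897)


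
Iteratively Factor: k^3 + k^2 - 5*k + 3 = (k + 3)*(k^2 - 2*k + 1) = (k - 1)*(k + 3)*(k - 1)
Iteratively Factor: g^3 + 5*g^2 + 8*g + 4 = (g + 2)*(g^2 + 3*g + 2) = (g + 2)^2*(g + 1)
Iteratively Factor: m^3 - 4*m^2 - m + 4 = (m - 1)*(m^2 - 3*m - 4) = (m - 4)*(m - 1)*(m + 1)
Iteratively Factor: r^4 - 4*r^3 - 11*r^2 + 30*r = (r - 5)*(r^3 + r^2 - 6*r) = (r - 5)*(r - 2)*(r^2 + 3*r) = (r - 5)*(r - 2)*(r + 3)*(r)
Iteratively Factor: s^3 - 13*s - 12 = (s + 3)*(s^2 - 3*s - 4) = (s + 1)*(s + 3)*(s - 4)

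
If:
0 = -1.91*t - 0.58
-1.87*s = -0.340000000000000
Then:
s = 0.18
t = -0.30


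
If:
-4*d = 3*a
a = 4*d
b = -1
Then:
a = 0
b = -1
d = 0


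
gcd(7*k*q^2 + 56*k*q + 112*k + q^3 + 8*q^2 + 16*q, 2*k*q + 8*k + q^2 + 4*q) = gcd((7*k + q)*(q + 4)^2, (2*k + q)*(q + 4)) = q + 4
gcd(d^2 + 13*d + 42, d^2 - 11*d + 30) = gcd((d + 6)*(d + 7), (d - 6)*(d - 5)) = 1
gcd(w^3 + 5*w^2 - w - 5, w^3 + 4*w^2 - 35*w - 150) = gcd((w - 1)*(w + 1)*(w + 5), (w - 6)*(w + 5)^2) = w + 5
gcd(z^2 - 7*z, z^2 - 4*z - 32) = 1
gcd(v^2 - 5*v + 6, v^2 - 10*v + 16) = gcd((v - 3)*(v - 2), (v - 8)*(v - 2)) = v - 2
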